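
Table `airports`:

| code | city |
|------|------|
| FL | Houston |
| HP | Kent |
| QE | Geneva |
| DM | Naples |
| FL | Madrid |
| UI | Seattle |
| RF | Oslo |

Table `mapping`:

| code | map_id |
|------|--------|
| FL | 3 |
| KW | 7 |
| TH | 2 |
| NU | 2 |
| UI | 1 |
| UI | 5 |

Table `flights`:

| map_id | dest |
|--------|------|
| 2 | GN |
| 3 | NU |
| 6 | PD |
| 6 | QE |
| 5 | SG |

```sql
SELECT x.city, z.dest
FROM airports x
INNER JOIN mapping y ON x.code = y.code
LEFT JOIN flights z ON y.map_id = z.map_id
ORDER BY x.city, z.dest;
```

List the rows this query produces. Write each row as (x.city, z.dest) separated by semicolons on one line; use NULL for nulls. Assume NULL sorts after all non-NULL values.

Evaluate left to right. First `airports x INNER JOIN mapping y` on code: 4 row(s).
Then LEFT JOIN `flights z` on map_id: each of those 4 rows is kept; rows whose y.map_id has no match in z get NULL for z's columns.

(Houston, NU); (Madrid, NU); (Seattle, SG); (Seattle, NULL)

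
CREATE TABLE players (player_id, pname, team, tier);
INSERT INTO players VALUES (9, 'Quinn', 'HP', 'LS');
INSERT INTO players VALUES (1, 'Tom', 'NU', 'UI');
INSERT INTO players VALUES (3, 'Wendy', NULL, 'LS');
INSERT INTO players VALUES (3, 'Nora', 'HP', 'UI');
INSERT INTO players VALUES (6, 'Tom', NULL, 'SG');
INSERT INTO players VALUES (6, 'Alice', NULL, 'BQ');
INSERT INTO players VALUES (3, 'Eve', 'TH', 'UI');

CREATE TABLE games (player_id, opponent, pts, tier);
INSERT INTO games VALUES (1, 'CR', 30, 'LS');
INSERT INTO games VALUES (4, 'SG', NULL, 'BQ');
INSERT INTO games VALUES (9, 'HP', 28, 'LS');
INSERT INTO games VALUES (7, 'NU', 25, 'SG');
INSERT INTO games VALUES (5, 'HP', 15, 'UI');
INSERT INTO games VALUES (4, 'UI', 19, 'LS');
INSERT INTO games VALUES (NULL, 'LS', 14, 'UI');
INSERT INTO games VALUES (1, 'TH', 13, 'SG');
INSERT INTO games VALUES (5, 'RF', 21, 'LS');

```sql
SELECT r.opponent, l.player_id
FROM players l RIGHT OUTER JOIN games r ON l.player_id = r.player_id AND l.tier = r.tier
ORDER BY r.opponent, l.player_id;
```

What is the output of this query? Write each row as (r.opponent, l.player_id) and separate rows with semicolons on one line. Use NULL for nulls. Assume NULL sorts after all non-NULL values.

(CR, NULL); (HP, 9); (HP, NULL); (LS, NULL); (NU, NULL); (RF, NULL); (SG, NULL); (TH, NULL); (UI, NULL)

RIGHT JOIN keeps every row from `games`; unmatched rows get NULL for `players`'s columns.
Matching on l.player_id = r.player_id AND l.tier = r.tier. A NULL in a compared column never satisfies the condition.
- player_id=9, tier=LS: 1 matching r row(s), so 1 row(s) emitted.
- player_id=1, tier=UI: no matching r row.
- player_id=3, tier=LS: no matching r row.
- player_id=3, tier=UI: no matching r row.
- player_id=6, tier=SG: no matching r row.
- player_id=6, tier=BQ: no matching r row.
- player_id=3, tier=UI: no matching r row.
- plus 8 unmatched r row(s), each kept with NULL l columns.
After projecting and ordering:
r.opponent | l.player_id
CR | NULL
HP | 9
HP | NULL
LS | NULL
NU | NULL
RF | NULL
SG | NULL
TH | NULL
UI | NULL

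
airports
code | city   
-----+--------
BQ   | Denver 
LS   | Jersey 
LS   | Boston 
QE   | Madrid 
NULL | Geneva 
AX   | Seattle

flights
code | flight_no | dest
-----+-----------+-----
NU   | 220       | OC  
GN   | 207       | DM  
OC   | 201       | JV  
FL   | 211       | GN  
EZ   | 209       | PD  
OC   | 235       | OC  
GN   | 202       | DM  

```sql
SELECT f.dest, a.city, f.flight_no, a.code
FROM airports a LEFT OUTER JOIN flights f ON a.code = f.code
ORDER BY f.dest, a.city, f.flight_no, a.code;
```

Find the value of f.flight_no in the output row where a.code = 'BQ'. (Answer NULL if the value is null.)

NULL

LEFT JOIN keeps every row from `airports`; unmatched rows get NULL for `flights`'s columns.
Matching on a.code = f.code. A NULL in a compared column never satisfies the condition.
- code=BQ: no f row matches, row kept with f columns NULL.
- code=LS: no f row matches, row kept with f columns NULL.
- code=LS: no f row matches, row kept with f columns NULL.
- code=QE: no f row matches, row kept with f columns NULL.
- code=NULL: no f row matches, row kept with f columns NULL.
- code=AX: no f row matches, row kept with f columns NULL.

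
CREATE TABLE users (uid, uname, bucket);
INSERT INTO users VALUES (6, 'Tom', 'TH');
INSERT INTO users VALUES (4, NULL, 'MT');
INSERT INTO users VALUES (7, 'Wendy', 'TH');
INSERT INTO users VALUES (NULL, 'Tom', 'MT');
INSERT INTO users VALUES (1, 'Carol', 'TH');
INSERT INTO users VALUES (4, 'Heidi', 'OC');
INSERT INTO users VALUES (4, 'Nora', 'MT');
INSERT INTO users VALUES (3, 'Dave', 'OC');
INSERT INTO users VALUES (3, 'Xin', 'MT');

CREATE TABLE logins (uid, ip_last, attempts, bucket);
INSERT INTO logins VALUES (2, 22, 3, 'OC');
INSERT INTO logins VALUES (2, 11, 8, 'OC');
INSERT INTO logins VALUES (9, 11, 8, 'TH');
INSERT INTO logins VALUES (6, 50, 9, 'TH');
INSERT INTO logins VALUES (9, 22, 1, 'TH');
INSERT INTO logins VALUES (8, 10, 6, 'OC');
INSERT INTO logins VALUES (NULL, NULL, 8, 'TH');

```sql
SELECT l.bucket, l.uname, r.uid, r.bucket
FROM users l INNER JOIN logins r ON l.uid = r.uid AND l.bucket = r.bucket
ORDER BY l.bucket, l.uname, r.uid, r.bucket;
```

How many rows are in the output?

1

INNER JOIN keeps only pairs where the ON condition holds.
Matching on l.uid = r.uid AND l.bucket = r.bucket. A NULL in a compared column never satisfies the condition.
- l (uid=6, bucket=TH) pairs with 1 row(s) of r.
- l (uid=4, bucket=MT) has no partner → excluded.
- l (uid=7, bucket=TH) has no partner → excluded.
- l (uid=NULL, bucket=MT) has no partner → excluded.
- l (uid=1, bucket=TH) has no partner → excluded.
- l (uid=4, bucket=OC) has no partner → excluded.
- l (uid=4, bucket=MT) has no partner → excluded.
- l (uid=3, bucket=OC) has no partner → excluded.
- l (uid=3, bucket=MT) has no partner → excluded.
Total: 1 rows.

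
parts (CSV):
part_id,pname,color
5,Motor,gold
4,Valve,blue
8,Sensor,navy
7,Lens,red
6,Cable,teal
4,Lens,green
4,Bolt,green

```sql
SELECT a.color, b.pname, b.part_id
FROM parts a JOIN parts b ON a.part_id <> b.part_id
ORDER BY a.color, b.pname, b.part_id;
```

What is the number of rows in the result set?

36

INNER JOIN keeps only pairs where the ON condition holds.
Matching on a.part_id <> b.part_id.
Matched pairs: 36.
Total: 36 rows.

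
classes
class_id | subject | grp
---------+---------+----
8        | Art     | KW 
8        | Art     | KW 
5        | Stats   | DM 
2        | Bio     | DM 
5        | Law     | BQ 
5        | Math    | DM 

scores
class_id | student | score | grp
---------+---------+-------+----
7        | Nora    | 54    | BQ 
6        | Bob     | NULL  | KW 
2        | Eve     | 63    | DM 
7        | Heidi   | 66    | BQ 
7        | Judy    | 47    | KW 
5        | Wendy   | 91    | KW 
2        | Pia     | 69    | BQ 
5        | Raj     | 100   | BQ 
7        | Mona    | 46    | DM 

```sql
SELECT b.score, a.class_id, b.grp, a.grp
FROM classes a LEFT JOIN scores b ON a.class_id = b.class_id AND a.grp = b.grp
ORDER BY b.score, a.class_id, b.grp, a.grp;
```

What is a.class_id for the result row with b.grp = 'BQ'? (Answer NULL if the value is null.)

LEFT JOIN keeps every row from `classes`; unmatched rows get NULL for `scores`'s columns.
Matching on a.class_id = b.class_id AND a.grp = b.grp.
- a[0] class_id=8, grp=KW → no match; kept with NULLs on the b side.
- a[1] class_id=8, grp=KW → no match; kept with NULLs on the b side.
- a[2] class_id=5, grp=DM → no match; kept with NULLs on the b side.
- a[3] class_id=2, grp=DM → 1 match(es) in b → 1 row(s).
- a[4] class_id=5, grp=BQ → 1 match(es) in b → 1 row(s).
- a[5] class_id=5, grp=DM → no match; kept with NULLs on the b side.

5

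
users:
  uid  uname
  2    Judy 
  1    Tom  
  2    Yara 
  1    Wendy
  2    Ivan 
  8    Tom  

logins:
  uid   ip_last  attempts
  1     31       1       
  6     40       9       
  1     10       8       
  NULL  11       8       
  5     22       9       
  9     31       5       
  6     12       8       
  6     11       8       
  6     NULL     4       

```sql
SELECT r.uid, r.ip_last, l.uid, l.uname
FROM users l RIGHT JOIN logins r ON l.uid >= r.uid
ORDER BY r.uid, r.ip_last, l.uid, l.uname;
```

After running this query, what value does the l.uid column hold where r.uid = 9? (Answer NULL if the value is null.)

RIGHT JOIN keeps every row from `logins`; unmatched rows get NULL for `users`'s columns.
Matching on l.uid >= r.uid. A NULL in a compared column never satisfies the condition.
Matched pairs: 17; unmatched r rows kept: 2.

NULL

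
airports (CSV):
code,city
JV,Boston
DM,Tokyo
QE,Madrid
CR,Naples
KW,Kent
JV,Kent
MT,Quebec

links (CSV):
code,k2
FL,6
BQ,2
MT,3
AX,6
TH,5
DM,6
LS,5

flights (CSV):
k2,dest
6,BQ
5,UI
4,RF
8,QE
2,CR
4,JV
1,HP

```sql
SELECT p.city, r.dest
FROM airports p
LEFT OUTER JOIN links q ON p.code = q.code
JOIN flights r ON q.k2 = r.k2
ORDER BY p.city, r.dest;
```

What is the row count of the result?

Joins associate left-to-right: airports LEFT JOIN links on code gives 7 intermediate row(s).
Then INNER JOIN `flights r` on k2: keep only rows whose q.k2 appears in r.
Result: 1 row(s).

1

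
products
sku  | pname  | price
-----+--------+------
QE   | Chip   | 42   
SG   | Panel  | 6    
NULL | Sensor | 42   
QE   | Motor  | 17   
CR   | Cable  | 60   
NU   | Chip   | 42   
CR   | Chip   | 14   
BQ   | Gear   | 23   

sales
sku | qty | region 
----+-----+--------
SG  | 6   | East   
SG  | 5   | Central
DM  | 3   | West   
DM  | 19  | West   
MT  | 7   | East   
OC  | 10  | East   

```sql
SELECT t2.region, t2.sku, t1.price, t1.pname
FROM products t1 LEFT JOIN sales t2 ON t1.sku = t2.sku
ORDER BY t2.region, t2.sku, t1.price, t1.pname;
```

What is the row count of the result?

9

LEFT JOIN keeps every row from `products`; unmatched rows get NULL for `sales`'s columns.
Matching on t1.sku = t2.sku. A NULL in a compared column never satisfies the condition.
- t1 (sku=QE) has no partner → padded with NULL.
- t1 (sku=SG) pairs with 2 row(s) of t2.
- t1 (sku=NULL) has no partner → padded with NULL.
- t1 (sku=QE) has no partner → padded with NULL.
- t1 (sku=CR) has no partner → padded with NULL.
- t1 (sku=NU) has no partner → padded with NULL.
- t1 (sku=CR) has no partner → padded with NULL.
- t1 (sku=BQ) has no partner → padded with NULL.
Total: 2 matched + 7 padded = 9 rows.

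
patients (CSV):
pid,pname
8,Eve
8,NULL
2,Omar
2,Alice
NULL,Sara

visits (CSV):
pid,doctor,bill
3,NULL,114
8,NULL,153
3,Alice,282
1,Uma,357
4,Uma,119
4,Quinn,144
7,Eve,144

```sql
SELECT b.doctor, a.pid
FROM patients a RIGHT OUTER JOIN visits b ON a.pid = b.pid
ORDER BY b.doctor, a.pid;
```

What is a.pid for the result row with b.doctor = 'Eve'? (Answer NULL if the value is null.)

RIGHT JOIN keeps every row from `visits`; unmatched rows get NULL for `patients`'s columns.
Matching on a.pid = b.pid. A NULL in a compared column never satisfies the condition.
- pid=8: 1 matching b row(s), so 1 row(s) emitted.
- pid=8: 1 matching b row(s), so 1 row(s) emitted.
- pid=2: no matching b row.
- pid=2: no matching b row.
- pid=NULL: no matching b row.
- plus 6 unmatched b row(s), each kept with NULL a columns.

NULL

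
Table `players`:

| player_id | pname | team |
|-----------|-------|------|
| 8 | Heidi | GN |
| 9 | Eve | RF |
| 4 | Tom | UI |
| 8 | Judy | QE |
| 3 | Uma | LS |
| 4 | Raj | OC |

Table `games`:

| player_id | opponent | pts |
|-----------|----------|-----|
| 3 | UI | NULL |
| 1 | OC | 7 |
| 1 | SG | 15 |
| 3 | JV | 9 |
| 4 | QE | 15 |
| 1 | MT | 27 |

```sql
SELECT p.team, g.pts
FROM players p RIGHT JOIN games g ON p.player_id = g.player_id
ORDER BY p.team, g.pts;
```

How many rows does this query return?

7

RIGHT JOIN keeps every row from `games`; unmatched rows get NULL for `players`'s columns.
Matching on p.player_id = g.player_id.
- p (player_id=8) has no partner in g.
- p (player_id=9) has no partner in g.
- p (player_id=4) pairs with 1 row(s) of g.
- p (player_id=8) has no partner in g.
- p (player_id=3) pairs with 2 row(s) of g.
- p (player_id=4) pairs with 1 row(s) of g.
- 3 row(s) from g found no p partner → padded with NULL.
Total: 4 matched + 3 padded = 7 rows.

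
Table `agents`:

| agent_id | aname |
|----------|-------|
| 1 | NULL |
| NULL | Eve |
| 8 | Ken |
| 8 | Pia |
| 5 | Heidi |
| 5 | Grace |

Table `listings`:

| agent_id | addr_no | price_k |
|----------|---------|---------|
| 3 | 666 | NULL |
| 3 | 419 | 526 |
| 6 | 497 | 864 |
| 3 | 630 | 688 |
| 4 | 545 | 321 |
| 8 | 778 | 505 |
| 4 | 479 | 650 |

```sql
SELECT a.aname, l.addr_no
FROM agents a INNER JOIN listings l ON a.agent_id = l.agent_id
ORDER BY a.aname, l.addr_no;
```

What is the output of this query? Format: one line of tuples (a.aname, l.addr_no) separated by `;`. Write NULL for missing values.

INNER JOIN keeps only pairs where the ON condition holds.
Matching on a.agent_id = l.agent_id. A NULL in a compared column never satisfies the condition.
- a (agent_id=1) has no partner → excluded.
- a (agent_id=NULL) has no partner → excluded.
- a (agent_id=8) pairs with 1 row(s) of l.
- a (agent_id=8) pairs with 1 row(s) of l.
- a (agent_id=5) has no partner → excluded.
- a (agent_id=5) has no partner → excluded.
After projecting and ordering:
a.aname | l.addr_no
Ken | 778
Pia | 778

(Ken, 778); (Pia, 778)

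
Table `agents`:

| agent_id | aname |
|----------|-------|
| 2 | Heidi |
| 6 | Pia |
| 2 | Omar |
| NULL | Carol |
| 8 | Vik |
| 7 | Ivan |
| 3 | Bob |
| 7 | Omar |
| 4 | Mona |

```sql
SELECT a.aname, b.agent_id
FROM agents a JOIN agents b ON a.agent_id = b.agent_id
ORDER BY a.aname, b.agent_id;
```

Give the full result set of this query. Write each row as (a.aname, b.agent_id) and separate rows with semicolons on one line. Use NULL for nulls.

(Bob, 3); (Heidi, 2); (Heidi, 2); (Ivan, 7); (Ivan, 7); (Mona, 4); (Omar, 2); (Omar, 2); (Omar, 7); (Omar, 7); (Pia, 6); (Vik, 8)

INNER JOIN keeps only pairs where the ON condition holds.
Matching on a.agent_id = b.agent_id. A NULL in a compared column never satisfies the condition.
- agent_id=2: 2 matching b row(s), so 2 row(s) emitted.
- agent_id=6: 1 matching b row(s), so 1 row(s) emitted.
- agent_id=2: 2 matching b row(s), so 2 row(s) emitted.
- agent_id=NULL: no matching b row, dropped.
- agent_id=8: 1 matching b row(s), so 1 row(s) emitted.
- agent_id=7: 2 matching b row(s), so 2 row(s) emitted.
- agent_id=3: 1 matching b row(s), so 1 row(s) emitted.
- agent_id=7: 2 matching b row(s), so 2 row(s) emitted.
- agent_id=4: 1 matching b row(s), so 1 row(s) emitted.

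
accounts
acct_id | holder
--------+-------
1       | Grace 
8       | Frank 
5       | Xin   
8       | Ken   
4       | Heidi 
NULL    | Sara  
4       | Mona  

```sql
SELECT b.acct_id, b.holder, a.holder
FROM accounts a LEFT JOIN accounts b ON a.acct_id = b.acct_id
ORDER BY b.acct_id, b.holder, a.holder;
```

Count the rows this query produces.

LEFT JOIN keeps every row from `accounts a`; unmatched rows get NULL for `accounts b`'s columns.
Matching on a.acct_id = b.acct_id. A NULL in a compared column never satisfies the condition.
- a (acct_id=1) pairs with 1 row(s) of b.
- a (acct_id=8) pairs with 2 row(s) of b.
- a (acct_id=5) pairs with 1 row(s) of b.
- a (acct_id=8) pairs with 2 row(s) of b.
- a (acct_id=4) pairs with 2 row(s) of b.
- a (acct_id=NULL) has no partner → padded with NULL.
- a (acct_id=4) pairs with 2 row(s) of b.
Total: 10 matched + 1 padded = 11 rows.

11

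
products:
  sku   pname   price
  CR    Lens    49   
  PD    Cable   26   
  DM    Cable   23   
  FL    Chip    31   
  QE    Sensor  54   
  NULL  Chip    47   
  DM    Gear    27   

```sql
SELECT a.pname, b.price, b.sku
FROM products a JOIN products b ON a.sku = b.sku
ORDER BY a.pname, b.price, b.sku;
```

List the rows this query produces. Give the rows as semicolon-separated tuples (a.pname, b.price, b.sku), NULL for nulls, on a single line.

INNER JOIN keeps only pairs where the ON condition holds.
Matching on a.sku = b.sku. A NULL in a compared column never satisfies the condition.
- a row (sku=CR): matches 1 b row(s) → 1 output row(s).
- a row (sku=PD): matches 1 b row(s) → 1 output row(s).
- a row (sku=DM): matches 2 b row(s) → 2 output row(s).
- a row (sku=FL): matches 1 b row(s) → 1 output row(s).
- a row (sku=QE): matches 1 b row(s) → 1 output row(s).
- a row (sku=NULL): no match → dropped.
- a row (sku=DM): matches 2 b row(s) → 2 output row(s).
After projecting and ordering:
a.pname | b.price | b.sku
Cable | 23 | DM
Cable | 26 | PD
Cable | 27 | DM
Chip | 31 | FL
Gear | 23 | DM
Gear | 27 | DM
Lens | 49 | CR
Sensor | 54 | QE

(Cable, 23, DM); (Cable, 26, PD); (Cable, 27, DM); (Chip, 31, FL); (Gear, 23, DM); (Gear, 27, DM); (Lens, 49, CR); (Sensor, 54, QE)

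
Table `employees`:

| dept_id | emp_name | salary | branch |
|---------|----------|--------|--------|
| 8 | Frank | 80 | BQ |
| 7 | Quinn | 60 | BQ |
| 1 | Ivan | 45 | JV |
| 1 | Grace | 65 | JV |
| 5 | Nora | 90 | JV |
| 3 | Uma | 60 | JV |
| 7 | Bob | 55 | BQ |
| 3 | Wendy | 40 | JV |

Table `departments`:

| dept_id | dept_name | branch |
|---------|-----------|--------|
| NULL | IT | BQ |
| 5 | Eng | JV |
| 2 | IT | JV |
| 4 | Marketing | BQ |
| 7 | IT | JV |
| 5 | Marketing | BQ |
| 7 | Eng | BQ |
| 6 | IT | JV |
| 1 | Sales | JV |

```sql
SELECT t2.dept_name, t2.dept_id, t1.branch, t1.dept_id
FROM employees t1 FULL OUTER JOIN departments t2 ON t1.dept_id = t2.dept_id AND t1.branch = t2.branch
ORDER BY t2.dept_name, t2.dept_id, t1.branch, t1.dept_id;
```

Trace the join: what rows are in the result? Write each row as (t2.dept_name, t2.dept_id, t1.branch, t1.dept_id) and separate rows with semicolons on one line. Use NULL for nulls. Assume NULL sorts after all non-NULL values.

(Eng, 5, JV, 5); (Eng, 7, BQ, 7); (Eng, 7, BQ, 7); (IT, 2, NULL, NULL); (IT, 6, NULL, NULL); (IT, 7, NULL, NULL); (IT, NULL, NULL, NULL); (Marketing, 4, NULL, NULL); (Marketing, 5, NULL, NULL); (Sales, 1, JV, 1); (Sales, 1, JV, 1); (NULL, NULL, BQ, 8); (NULL, NULL, JV, 3); (NULL, NULL, JV, 3)

FULL OUTER JOIN keeps every row from both sides; unmatched rows get NULL for the other side's columns.
Matching on t1.dept_id = t2.dept_id AND t1.branch = t2.branch. A NULL in a compared column never satisfies the condition.
- dept_id=8, branch=BQ: no t2 row matches, row kept with t2 columns NULL.
- dept_id=7, branch=BQ: 1 matching t2 row(s), so 1 row(s) emitted.
- dept_id=1, branch=JV: 1 matching t2 row(s), so 1 row(s) emitted.
- dept_id=1, branch=JV: 1 matching t2 row(s), so 1 row(s) emitted.
- dept_id=5, branch=JV: 1 matching t2 row(s), so 1 row(s) emitted.
- dept_id=3, branch=JV: no t2 row matches, row kept with t2 columns NULL.
- dept_id=7, branch=BQ: 1 matching t2 row(s), so 1 row(s) emitted.
- dept_id=3, branch=JV: no t2 row matches, row kept with t2 columns NULL.
- plus 6 unmatched t2 row(s), each kept with NULL t1 columns.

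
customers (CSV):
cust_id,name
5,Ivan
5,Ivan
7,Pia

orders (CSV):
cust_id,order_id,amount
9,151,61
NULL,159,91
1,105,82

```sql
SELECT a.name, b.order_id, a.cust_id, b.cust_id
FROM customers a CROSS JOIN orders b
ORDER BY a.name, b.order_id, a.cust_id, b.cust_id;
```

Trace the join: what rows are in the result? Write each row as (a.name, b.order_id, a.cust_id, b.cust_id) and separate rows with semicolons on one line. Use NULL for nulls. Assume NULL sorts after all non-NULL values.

(Ivan, 105, 5, 1); (Ivan, 105, 5, 1); (Ivan, 151, 5, 9); (Ivan, 151, 5, 9); (Ivan, 159, 5, NULL); (Ivan, 159, 5, NULL); (Pia, 105, 7, 1); (Pia, 151, 7, 9); (Pia, 159, 7, NULL)

CROSS JOIN pairs every row of `customers` with every row of `orders`: 3 × 3 = 9 rows.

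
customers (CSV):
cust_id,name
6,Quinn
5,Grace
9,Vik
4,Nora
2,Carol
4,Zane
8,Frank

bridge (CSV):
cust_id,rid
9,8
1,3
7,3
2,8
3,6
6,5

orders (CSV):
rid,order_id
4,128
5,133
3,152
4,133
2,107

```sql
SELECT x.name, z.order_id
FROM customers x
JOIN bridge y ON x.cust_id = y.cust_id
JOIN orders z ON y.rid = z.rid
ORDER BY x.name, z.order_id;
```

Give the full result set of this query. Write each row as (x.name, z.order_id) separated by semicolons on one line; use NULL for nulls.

(Quinn, 133)

Step 1 — x INNER JOIN y on cust_id → 3 row(s).
Then INNER JOIN `orders z` on rid: keep only rows whose y.rid appears in z.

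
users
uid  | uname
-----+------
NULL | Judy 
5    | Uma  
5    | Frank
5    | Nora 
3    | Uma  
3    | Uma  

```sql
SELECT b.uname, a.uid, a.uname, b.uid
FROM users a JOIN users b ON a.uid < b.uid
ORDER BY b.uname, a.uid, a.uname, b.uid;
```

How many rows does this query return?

INNER JOIN keeps only pairs where the ON condition holds.
Matching on a.uid < b.uid. A NULL in a compared column never satisfies the condition.
Matched pairs: 6.
Total: 6 rows.

6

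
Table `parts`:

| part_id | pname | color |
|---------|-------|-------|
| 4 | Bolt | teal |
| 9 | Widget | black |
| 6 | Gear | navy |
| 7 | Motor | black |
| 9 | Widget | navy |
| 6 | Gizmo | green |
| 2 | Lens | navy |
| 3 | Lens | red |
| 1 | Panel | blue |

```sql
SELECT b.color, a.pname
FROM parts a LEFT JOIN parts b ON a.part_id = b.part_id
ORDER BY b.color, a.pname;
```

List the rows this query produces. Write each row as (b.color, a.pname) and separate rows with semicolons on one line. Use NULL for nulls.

LEFT JOIN keeps every row from `parts a`; unmatched rows get NULL for `parts b`'s columns.
Matching on a.part_id = b.part_id.
- part_id=4: 1 matching b row(s), so 1 row(s) emitted.
- part_id=9: 2 matching b row(s), so 2 row(s) emitted.
- part_id=6: 2 matching b row(s), so 2 row(s) emitted.
- part_id=7: 1 matching b row(s), so 1 row(s) emitted.
- part_id=9: 2 matching b row(s), so 2 row(s) emitted.
- part_id=6: 2 matching b row(s), so 2 row(s) emitted.
- part_id=2: 1 matching b row(s), so 1 row(s) emitted.
- part_id=3: 1 matching b row(s), so 1 row(s) emitted.
- part_id=1: 1 matching b row(s), so 1 row(s) emitted.

(black, Motor); (black, Widget); (black, Widget); (blue, Panel); (green, Gear); (green, Gizmo); (navy, Gear); (navy, Gizmo); (navy, Lens); (navy, Widget); (navy, Widget); (red, Lens); (teal, Bolt)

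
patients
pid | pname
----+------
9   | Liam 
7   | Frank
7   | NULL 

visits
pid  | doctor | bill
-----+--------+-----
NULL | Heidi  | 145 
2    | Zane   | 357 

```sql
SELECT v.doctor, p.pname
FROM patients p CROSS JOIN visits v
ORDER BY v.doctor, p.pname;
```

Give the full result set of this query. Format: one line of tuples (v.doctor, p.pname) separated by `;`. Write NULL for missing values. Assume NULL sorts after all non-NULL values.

(Heidi, Frank); (Heidi, Liam); (Heidi, NULL); (Zane, Frank); (Zane, Liam); (Zane, NULL)

CROSS JOIN pairs every row of `patients` with every row of `visits`: 3 × 2 = 6 rows.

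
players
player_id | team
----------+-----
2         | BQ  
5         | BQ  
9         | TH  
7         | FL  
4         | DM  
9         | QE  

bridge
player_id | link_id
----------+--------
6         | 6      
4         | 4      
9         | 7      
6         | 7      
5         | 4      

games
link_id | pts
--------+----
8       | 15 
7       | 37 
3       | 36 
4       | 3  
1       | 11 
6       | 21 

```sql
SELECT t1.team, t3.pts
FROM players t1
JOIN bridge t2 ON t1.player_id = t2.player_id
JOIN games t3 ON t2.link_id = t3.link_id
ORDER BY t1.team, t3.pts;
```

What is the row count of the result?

4

Joins associate left-to-right: players INNER JOIN bridge on player_id gives 4 intermediate row(s).
Then INNER JOIN `games t3` on link_id: keep only rows whose t2.link_id appears in t3.
Result: 4 row(s).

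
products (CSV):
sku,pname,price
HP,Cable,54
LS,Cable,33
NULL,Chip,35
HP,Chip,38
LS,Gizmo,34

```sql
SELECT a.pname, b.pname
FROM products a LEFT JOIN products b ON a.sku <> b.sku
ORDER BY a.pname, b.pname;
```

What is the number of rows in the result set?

9

LEFT JOIN keeps every row from `products a`; unmatched rows get NULL for `products b`'s columns.
Matching on a.sku <> b.sku. A NULL in a compared column never satisfies the condition.
- a[0] sku=HP → 2 match(es) in b → 2 row(s).
- a[1] sku=LS → 2 match(es) in b → 2 row(s).
- a[2] sku=NULL → no match; kept with NULLs on the b side.
- a[3] sku=HP → 2 match(es) in b → 2 row(s).
- a[4] sku=LS → 2 match(es) in b → 2 row(s).
Total: 8 matched + 1 padded = 9 rows.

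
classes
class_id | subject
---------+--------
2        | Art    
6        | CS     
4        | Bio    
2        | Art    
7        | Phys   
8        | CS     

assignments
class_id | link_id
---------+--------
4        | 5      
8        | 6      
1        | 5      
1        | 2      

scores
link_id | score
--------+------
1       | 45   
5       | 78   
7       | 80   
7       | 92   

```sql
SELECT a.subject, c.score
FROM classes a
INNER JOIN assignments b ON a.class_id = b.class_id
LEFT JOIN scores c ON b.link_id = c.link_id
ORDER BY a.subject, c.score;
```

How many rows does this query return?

Joins associate left-to-right: classes INNER JOIN assignments on class_id gives 2 intermediate row(s).
Then LEFT JOIN `scores c` on link_id: each of those 2 rows is kept; rows whose b.link_id has no match in c get NULL for c's columns.
Result: 2 row(s).

2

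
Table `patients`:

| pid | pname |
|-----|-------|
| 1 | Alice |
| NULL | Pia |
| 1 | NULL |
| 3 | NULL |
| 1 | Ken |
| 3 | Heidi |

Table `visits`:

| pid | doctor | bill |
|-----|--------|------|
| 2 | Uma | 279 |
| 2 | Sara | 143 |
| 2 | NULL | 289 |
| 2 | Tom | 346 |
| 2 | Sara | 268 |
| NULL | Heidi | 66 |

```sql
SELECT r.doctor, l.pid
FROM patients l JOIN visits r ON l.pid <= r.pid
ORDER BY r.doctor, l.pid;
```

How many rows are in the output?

15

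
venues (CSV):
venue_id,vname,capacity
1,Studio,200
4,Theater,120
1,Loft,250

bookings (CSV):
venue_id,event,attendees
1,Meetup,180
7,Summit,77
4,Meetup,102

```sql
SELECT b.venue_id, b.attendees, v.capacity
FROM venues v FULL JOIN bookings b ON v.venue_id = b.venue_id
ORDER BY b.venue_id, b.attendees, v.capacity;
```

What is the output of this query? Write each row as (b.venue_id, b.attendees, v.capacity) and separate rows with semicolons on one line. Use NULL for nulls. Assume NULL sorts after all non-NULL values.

FULL OUTER JOIN keeps every row from both sides; unmatched rows get NULL for the other side's columns.
Matching on v.venue_id = b.venue_id.
- v[0] venue_id=1 → 1 match(es) in b → 1 row(s).
- v[1] venue_id=4 → 1 match(es) in b → 1 row(s).
- v[2] venue_id=1 → 1 match(es) in b → 1 row(s).
- plus 1 unmatched b row(s), each kept with NULL v columns.
After projecting and ordering:
b.venue_id | b.attendees | v.capacity
1 | 180 | 200
1 | 180 | 250
4 | 102 | 120
7 | 77 | NULL

(1, 180, 200); (1, 180, 250); (4, 102, 120); (7, 77, NULL)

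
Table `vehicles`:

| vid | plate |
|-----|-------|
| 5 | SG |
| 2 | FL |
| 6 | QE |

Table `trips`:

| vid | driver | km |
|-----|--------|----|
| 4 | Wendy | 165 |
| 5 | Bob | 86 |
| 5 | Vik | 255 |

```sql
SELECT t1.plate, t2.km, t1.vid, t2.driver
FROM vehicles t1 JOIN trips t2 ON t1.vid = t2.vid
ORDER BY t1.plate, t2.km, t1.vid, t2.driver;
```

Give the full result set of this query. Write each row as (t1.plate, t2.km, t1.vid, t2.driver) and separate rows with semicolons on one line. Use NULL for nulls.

(SG, 86, 5, Bob); (SG, 255, 5, Vik)

INNER JOIN keeps only pairs where the ON condition holds.
Matching on t1.vid = t2.vid.
Matched pairs: 2.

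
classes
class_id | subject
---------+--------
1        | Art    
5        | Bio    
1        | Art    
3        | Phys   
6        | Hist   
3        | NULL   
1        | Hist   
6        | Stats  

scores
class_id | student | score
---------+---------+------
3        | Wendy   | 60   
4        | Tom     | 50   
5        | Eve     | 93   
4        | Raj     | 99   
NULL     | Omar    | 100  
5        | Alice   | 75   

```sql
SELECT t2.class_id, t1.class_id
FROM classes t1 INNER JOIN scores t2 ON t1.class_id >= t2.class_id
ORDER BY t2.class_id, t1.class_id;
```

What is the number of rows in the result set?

17

INNER JOIN keeps only pairs where the ON condition holds.
Matching on t1.class_id >= t2.class_id. A NULL in a compared column never satisfies the condition.
- t1 (class_id=1) has no partner → excluded.
- t1 (class_id=5) pairs with 5 row(s) of t2.
- t1 (class_id=1) has no partner → excluded.
- t1 (class_id=3) pairs with 1 row(s) of t2.
- t1 (class_id=6) pairs with 5 row(s) of t2.
- t1 (class_id=3) pairs with 1 row(s) of t2.
- t1 (class_id=1) has no partner → excluded.
- t1 (class_id=6) pairs with 5 row(s) of t2.
Total: 17 rows.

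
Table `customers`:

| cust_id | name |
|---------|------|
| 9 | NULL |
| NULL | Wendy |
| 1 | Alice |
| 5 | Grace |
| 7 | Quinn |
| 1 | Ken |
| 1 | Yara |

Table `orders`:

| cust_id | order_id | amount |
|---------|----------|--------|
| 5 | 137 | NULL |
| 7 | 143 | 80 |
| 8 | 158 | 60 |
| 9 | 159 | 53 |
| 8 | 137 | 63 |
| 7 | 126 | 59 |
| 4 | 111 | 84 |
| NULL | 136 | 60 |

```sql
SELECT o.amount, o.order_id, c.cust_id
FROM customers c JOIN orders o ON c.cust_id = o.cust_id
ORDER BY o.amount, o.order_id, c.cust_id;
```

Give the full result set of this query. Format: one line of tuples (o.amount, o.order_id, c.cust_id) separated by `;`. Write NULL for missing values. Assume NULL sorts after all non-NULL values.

(53, 159, 9); (59, 126, 7); (80, 143, 7); (NULL, 137, 5)

INNER JOIN keeps only pairs where the ON condition holds.
Matching on c.cust_id = o.cust_id. A NULL in a compared column never satisfies the condition.
- c[0] cust_id=9 → 1 match(es) in o → 1 row(s).
- c[1] cust_id=NULL → no match; dropped.
- c[2] cust_id=1 → no match; dropped.
- c[3] cust_id=5 → 1 match(es) in o → 1 row(s).
- c[4] cust_id=7 → 2 match(es) in o → 2 row(s).
- c[5] cust_id=1 → no match; dropped.
- c[6] cust_id=1 → no match; dropped.
After projecting and ordering:
o.amount | o.order_id | c.cust_id
53 | 159 | 9
59 | 126 | 7
80 | 143 | 7
NULL | 137 | 5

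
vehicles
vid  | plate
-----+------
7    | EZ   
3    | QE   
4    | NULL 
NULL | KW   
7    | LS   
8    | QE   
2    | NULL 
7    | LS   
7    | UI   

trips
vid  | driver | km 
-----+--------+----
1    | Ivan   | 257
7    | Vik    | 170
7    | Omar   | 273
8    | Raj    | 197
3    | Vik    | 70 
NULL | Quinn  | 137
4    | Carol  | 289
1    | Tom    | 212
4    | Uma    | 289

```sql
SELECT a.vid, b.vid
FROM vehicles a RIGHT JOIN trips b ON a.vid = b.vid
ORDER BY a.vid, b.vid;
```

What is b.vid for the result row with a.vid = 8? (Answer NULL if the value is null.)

8

RIGHT JOIN keeps every row from `trips`; unmatched rows get NULL for `vehicles`'s columns.
Matching on a.vid = b.vid. A NULL in a compared column never satisfies the condition.
Matched pairs: 12; unmatched b rows kept: 3.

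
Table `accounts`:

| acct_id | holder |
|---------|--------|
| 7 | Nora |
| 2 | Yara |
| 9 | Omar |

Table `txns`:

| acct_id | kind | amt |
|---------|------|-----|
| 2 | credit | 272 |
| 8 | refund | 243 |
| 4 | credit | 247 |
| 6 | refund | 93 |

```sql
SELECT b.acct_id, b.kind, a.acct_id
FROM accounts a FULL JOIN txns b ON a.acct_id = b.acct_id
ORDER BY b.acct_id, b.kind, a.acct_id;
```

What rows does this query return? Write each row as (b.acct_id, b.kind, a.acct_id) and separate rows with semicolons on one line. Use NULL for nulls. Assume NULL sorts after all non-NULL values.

FULL OUTER JOIN keeps every row from both sides; unmatched rows get NULL for the other side's columns.
Matching on a.acct_id = b.acct_id.
- a row (acct_id=7): no match → kept, b columns NULL.
- a row (acct_id=2): matches 1 b row(s) → 1 output row(s).
- a row (acct_id=9): no match → kept, b columns NULL.
- 3 b row(s) had no a match → kept, a columns NULL.
After projecting and ordering:
b.acct_id | b.kind | a.acct_id
2 | credit | 2
4 | credit | NULL
6 | refund | NULL
8 | refund | NULL
NULL | NULL | 7
NULL | NULL | 9

(2, credit, 2); (4, credit, NULL); (6, refund, NULL); (8, refund, NULL); (NULL, NULL, 7); (NULL, NULL, 9)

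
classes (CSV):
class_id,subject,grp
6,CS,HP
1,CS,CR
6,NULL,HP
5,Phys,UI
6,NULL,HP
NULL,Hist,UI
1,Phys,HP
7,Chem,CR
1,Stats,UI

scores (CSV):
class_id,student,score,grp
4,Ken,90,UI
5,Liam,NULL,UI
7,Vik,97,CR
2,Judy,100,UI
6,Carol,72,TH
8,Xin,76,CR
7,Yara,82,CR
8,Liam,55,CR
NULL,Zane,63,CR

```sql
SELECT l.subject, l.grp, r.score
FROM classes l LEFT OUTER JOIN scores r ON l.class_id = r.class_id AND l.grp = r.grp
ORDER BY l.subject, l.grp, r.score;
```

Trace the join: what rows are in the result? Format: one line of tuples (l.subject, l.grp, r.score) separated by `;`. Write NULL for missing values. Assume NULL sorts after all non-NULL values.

(CS, CR, NULL); (CS, HP, NULL); (Chem, CR, 82); (Chem, CR, 97); (Hist, UI, NULL); (Phys, HP, NULL); (Phys, UI, NULL); (Stats, UI, NULL); (NULL, HP, NULL); (NULL, HP, NULL)

LEFT JOIN keeps every row from `classes`; unmatched rows get NULL for `scores`'s columns.
Matching on l.class_id = r.class_id AND l.grp = r.grp. A NULL in a compared column never satisfies the condition.
Matched pairs: 3; unmatched l rows kept: 7.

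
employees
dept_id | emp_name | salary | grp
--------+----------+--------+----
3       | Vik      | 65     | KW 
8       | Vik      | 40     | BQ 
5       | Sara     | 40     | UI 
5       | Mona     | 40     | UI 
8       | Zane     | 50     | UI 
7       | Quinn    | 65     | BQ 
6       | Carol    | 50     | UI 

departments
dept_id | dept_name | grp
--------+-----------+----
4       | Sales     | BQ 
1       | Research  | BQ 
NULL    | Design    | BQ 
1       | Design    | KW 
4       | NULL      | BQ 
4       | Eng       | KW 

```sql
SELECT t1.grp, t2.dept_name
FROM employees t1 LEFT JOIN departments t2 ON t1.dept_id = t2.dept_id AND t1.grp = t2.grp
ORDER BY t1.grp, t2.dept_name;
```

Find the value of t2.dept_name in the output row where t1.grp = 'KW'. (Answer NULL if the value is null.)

NULL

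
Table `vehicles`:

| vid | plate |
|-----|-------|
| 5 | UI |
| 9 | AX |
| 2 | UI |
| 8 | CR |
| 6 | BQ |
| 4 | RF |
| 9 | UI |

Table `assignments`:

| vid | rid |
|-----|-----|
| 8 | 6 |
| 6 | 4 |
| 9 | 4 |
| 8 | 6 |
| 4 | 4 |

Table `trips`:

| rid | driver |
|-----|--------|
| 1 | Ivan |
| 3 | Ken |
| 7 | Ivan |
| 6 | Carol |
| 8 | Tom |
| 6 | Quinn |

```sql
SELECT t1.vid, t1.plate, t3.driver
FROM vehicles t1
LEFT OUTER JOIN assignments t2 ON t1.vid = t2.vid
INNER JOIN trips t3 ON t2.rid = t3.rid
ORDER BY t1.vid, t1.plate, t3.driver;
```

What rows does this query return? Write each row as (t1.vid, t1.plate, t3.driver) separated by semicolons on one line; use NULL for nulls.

(8, CR, Carol); (8, CR, Carol); (8, CR, Quinn); (8, CR, Quinn)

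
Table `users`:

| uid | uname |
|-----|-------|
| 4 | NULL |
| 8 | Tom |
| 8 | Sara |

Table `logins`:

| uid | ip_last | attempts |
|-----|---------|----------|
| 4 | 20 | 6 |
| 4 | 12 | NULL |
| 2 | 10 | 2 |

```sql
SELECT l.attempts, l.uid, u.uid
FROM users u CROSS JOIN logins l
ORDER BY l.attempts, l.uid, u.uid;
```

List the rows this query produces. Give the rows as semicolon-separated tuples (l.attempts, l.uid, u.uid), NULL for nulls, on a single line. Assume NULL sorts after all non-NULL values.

CROSS JOIN pairs every row of `users` with every row of `logins`: 3 × 3 = 9 rows.
After projecting and ordering:
l.attempts | l.uid | u.uid
2 | 2 | 4
2 | 2 | 8
2 | 2 | 8
6 | 4 | 4
6 | 4 | 8
6 | 4 | 8
NULL | 4 | 4
NULL | 4 | 8
NULL | 4 | 8

(2, 2, 4); (2, 2, 8); (2, 2, 8); (6, 4, 4); (6, 4, 8); (6, 4, 8); (NULL, 4, 4); (NULL, 4, 8); (NULL, 4, 8)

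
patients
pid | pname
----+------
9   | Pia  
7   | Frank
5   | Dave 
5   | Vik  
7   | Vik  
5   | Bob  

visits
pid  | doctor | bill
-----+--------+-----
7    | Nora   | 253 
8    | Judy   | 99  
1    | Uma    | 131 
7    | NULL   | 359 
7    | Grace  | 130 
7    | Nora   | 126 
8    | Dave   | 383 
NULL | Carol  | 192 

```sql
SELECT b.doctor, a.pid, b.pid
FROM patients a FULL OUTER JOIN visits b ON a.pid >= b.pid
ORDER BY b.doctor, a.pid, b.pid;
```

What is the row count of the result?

FULL OUTER JOIN keeps every row from both sides; unmatched rows get NULL for the other side's columns.
Matching on a.pid >= b.pid. A NULL in a compared column never satisfies the condition.
- a (pid=9) pairs with 7 row(s) of b.
- a (pid=7) pairs with 5 row(s) of b.
- a (pid=5) pairs with 1 row(s) of b.
- a (pid=5) pairs with 1 row(s) of b.
- a (pid=7) pairs with 5 row(s) of b.
- a (pid=5) pairs with 1 row(s) of b.
- 1 b row(s) had no a match → kept, a columns NULL.
Total: 20 matched + 1 padded = 21 rows.

21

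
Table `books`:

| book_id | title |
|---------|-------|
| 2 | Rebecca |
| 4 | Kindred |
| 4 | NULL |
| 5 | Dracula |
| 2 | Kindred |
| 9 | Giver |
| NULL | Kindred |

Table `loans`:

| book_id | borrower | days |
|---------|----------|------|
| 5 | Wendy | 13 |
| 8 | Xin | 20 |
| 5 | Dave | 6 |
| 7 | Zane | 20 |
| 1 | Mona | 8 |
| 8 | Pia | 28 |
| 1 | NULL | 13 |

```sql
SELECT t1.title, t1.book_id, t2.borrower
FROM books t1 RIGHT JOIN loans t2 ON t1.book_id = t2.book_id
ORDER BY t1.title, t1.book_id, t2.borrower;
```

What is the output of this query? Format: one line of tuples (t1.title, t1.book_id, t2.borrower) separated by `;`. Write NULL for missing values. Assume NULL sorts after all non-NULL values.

RIGHT JOIN keeps every row from `loans`; unmatched rows get NULL for `books`'s columns.
Matching on t1.book_id = t2.book_id. A NULL in a compared column never satisfies the condition.
Matched pairs: 2; unmatched t2 rows kept: 5.

(Dracula, 5, Dave); (Dracula, 5, Wendy); (NULL, NULL, Mona); (NULL, NULL, Pia); (NULL, NULL, Xin); (NULL, NULL, Zane); (NULL, NULL, NULL)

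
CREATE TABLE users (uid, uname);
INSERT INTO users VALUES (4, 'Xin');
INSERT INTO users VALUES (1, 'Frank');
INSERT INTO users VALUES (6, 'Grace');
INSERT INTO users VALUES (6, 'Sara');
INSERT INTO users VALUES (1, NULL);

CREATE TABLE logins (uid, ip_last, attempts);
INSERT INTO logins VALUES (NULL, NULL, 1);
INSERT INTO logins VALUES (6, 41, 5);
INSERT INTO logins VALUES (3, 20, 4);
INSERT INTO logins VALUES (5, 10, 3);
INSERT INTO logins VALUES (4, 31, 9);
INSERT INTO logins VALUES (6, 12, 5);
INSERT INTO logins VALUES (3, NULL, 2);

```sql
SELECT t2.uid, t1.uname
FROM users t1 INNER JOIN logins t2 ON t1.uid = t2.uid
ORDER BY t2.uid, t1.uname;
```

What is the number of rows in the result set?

5

INNER JOIN keeps only pairs where the ON condition holds.
Matching on t1.uid = t2.uid. A NULL in a compared column never satisfies the condition.
Matched pairs: 5.
Total: 5 rows.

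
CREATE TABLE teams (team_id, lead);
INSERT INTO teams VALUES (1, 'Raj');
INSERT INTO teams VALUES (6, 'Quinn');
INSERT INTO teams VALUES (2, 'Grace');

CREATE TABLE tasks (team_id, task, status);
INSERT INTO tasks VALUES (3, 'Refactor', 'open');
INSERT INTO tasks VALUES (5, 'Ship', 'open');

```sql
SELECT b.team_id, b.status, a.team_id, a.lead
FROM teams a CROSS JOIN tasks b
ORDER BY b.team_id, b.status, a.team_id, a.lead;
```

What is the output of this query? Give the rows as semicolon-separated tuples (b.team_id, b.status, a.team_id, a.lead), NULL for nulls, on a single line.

CROSS JOIN pairs every row of `teams` with every row of `tasks`: 3 × 2 = 6 rows.
After projecting and ordering:
b.team_id | b.status | a.team_id | a.lead
3 | open | 1 | Raj
3 | open | 2 | Grace
3 | open | 6 | Quinn
5 | open | 1 | Raj
5 | open | 2 | Grace
5 | open | 6 | Quinn

(3, open, 1, Raj); (3, open, 2, Grace); (3, open, 6, Quinn); (5, open, 1, Raj); (5, open, 2, Grace); (5, open, 6, Quinn)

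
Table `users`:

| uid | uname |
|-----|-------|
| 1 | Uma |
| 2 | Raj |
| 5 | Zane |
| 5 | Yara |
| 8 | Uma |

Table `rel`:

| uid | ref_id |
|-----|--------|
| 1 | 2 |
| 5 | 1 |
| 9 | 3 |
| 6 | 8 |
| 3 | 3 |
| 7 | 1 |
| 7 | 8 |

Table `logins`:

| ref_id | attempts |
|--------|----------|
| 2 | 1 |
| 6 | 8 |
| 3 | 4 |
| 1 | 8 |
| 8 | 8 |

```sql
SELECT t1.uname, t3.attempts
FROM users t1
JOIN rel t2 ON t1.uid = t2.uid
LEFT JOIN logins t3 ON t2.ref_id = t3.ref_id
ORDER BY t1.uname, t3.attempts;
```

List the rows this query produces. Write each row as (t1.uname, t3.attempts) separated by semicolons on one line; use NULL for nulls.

Joins associate left-to-right: users INNER JOIN rel on uid gives 3 intermediate row(s).
Then LEFT JOIN `logins t3` on ref_id: each of those 3 rows is kept; rows whose t2.ref_id has no match in t3 get NULL for t3's columns.

(Uma, 1); (Yara, 8); (Zane, 8)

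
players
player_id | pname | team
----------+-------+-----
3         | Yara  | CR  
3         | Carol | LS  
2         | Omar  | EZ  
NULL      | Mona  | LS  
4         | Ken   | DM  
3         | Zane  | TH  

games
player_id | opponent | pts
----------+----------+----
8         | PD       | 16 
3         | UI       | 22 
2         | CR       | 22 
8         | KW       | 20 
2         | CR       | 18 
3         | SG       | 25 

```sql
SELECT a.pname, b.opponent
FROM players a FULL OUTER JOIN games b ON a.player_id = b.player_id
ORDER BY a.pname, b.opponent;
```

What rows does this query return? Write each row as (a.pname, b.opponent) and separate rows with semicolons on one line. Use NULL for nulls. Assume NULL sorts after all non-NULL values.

(Carol, SG); (Carol, UI); (Ken, NULL); (Mona, NULL); (Omar, CR); (Omar, CR); (Yara, SG); (Yara, UI); (Zane, SG); (Zane, UI); (NULL, KW); (NULL, PD)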